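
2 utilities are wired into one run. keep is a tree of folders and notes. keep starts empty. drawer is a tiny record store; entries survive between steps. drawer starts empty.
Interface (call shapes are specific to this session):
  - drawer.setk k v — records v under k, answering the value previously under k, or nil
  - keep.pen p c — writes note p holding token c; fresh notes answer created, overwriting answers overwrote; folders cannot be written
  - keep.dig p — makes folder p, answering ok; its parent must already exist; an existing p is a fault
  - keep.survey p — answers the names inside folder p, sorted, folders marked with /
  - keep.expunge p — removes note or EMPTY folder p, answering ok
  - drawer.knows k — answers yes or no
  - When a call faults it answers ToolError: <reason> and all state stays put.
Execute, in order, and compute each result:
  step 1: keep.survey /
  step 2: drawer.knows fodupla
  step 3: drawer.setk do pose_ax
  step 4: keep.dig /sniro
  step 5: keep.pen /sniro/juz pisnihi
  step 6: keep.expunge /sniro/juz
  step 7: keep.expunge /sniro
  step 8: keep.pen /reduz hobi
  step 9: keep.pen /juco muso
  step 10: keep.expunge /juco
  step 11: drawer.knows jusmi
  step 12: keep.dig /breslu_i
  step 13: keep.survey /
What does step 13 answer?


Answer: [breslu_i/, reduz]

Derivation:
Do: survey[p='/']
See: []
Do: knows[k='fodupla']
See: no
Do: setk[k='do'; v='pose_ax']
See: nil
Do: dig[p='/sniro']
See: ok
Do: pen[p='/sniro/juz'; c='pisnihi']
See: created
Do: expunge[p='/sniro/juz']
See: ok
Do: expunge[p='/sniro']
See: ok
Do: pen[p='/reduz'; c='hobi']
See: created
Do: pen[p='/juco'; c='muso']
See: created
Do: expunge[p='/juco']
See: ok
Do: knows[k='jusmi']
See: no
Do: dig[p='/breslu_i']
See: ok
Do: survey[p='/']
See: [breslu_i/, reduz]


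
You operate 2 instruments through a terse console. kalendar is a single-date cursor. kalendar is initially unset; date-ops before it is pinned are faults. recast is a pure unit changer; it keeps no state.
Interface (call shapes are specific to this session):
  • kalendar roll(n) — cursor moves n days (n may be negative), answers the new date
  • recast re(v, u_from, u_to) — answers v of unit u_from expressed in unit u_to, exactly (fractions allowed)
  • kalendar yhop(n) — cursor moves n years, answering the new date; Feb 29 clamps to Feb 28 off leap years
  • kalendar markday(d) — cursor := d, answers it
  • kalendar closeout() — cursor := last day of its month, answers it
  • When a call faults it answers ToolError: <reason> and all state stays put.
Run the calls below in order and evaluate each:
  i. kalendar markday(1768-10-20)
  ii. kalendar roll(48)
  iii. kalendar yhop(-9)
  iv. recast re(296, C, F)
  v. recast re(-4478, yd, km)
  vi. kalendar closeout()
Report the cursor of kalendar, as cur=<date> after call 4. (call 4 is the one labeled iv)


CALL kalendar markday[1768-10-20]
RET  1768-10-20
CALL kalendar roll[48]
RET  1768-12-07
CALL kalendar yhop[-9]
RET  1759-12-07
CALL recast re[296; C; F]
RET  2824/5
CALL recast re[-4478; yd; km]
RET  -2559177/625000
CALL kalendar closeout[]
RET  1759-12-31

Answer: cur=1759-12-07


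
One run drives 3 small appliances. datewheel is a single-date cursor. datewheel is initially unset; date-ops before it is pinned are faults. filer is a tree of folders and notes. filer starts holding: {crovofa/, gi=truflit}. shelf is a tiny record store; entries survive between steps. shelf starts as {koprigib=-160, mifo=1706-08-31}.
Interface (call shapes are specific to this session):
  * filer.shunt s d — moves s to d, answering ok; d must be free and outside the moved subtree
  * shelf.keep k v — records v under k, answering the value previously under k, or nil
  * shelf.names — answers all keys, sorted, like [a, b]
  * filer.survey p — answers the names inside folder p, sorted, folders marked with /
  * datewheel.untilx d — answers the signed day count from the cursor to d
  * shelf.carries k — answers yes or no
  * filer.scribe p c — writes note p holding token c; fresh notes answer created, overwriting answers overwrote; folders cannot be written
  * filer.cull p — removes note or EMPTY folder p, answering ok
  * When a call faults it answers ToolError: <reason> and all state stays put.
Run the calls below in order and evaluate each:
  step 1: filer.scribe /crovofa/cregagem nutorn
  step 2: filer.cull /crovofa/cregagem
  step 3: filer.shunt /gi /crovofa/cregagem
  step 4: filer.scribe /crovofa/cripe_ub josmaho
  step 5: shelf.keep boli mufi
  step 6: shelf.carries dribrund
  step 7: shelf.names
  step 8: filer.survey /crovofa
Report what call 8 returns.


Answer: [cregagem, cripe_ub]

Derivation:
[in] scribe p: /crovofa/cregagem c: nutorn
:: created
[in] cull p: /crovofa/cregagem
:: ok
[in] shunt s: /gi d: /crovofa/cregagem
:: ok
[in] scribe p: /crovofa/cripe_ub c: josmaho
:: created
[in] keep k: boli v: mufi
:: nil
[in] carries k: dribrund
:: no
[in] names
:: [boli, koprigib, mifo]
[in] survey p: /crovofa
:: [cregagem, cripe_ub]


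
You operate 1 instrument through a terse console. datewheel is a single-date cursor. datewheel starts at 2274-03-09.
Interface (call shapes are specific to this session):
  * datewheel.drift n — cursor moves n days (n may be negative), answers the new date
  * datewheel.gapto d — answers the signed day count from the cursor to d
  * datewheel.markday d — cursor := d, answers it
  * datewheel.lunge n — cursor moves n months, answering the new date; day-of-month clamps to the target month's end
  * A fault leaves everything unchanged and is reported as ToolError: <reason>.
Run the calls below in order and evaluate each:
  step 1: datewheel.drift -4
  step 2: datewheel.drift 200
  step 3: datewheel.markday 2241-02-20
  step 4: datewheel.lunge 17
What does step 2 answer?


Answer: 2274-09-21

Derivation:
Do: datewheel.drift[n=-4]
See: 2274-03-05
Do: datewheel.drift[n=200]
See: 2274-09-21
Do: datewheel.markday[d=2241-02-20]
See: 2241-02-20
Do: datewheel.lunge[n=17]
See: 2242-07-20


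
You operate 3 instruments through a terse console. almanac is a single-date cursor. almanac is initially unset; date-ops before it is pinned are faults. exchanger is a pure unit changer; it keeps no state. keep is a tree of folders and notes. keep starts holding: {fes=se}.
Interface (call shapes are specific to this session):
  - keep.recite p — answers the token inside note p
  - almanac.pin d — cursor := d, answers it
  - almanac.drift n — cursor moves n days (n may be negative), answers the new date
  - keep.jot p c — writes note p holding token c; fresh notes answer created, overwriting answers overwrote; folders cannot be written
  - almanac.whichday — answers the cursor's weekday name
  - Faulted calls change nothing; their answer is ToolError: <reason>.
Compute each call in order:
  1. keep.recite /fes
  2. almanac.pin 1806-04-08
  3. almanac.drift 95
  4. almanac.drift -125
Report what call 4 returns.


I use recite using p: /fes, and see se.
Next I call pin using d: 1806-04-08: 1806-04-08.
Next I call drift using n: 95: 1806-07-12.
I use drift using n: -125, giving 1806-03-09.

Answer: 1806-03-09


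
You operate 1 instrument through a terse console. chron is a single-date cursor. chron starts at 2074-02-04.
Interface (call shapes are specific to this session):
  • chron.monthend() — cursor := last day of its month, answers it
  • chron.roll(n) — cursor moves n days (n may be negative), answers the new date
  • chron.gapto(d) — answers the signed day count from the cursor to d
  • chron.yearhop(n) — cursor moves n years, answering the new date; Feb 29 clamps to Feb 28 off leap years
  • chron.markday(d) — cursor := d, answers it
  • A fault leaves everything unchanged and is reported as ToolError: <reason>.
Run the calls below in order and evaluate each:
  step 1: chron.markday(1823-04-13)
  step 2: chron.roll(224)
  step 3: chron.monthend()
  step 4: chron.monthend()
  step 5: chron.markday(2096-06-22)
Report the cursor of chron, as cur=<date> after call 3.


> chron.markday d='1823-04-13'
:: 1823-04-13
> chron.roll n='224'
:: 1823-11-23
> chron.monthend
:: 1823-11-30
> chron.monthend
:: 1823-11-30
> chron.markday d='2096-06-22'
:: 2096-06-22

Answer: cur=1823-11-30


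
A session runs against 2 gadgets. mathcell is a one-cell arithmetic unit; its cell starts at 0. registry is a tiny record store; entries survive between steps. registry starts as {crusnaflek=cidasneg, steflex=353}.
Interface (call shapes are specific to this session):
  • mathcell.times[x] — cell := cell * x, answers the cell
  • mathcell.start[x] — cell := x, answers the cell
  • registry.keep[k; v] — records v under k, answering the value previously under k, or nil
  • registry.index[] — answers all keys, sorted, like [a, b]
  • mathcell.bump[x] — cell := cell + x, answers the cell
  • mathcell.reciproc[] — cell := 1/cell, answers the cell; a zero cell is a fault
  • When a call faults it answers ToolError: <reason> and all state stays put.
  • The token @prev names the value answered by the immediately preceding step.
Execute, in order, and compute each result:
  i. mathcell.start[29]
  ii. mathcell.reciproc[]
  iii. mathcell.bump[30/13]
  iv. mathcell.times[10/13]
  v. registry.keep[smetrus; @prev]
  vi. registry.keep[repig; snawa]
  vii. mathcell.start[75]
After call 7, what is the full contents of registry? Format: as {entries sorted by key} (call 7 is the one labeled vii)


-> mathcell.start(x: 29)
<- 29
-> mathcell.reciproc()
<- 1/29
-> mathcell.bump(x: 30/13)
<- 883/377
-> mathcell.times(x: 10/13)
<- 8830/4901
-> registry.keep(k: smetrus, v: @prev)
<- nil
-> registry.keep(k: repig, v: snawa)
<- nil
-> mathcell.start(x: 75)
<- 75

Answer: {crusnaflek=cidasneg, repig=snawa, smetrus=8830/4901, steflex=353}


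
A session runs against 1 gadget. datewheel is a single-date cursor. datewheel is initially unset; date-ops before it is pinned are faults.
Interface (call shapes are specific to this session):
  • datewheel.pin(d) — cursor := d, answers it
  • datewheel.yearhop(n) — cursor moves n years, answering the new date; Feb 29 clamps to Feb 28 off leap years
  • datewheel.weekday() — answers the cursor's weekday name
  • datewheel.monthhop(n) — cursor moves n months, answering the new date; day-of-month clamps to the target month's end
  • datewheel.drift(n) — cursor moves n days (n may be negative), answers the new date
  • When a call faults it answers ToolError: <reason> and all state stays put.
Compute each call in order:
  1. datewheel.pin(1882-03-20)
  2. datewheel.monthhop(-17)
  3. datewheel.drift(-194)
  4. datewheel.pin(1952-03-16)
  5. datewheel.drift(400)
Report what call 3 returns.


Answer: 1880-04-09

Derivation:
-- 1. datewheel.pin(d='1882-03-20') -> 1882-03-20
-- 2. datewheel.monthhop(n='-17') -> 1880-10-20
-- 3. datewheel.drift(n='-194') -> 1880-04-09
-- 4. datewheel.pin(d='1952-03-16') -> 1952-03-16
-- 5. datewheel.drift(n='400') -> 1953-04-20


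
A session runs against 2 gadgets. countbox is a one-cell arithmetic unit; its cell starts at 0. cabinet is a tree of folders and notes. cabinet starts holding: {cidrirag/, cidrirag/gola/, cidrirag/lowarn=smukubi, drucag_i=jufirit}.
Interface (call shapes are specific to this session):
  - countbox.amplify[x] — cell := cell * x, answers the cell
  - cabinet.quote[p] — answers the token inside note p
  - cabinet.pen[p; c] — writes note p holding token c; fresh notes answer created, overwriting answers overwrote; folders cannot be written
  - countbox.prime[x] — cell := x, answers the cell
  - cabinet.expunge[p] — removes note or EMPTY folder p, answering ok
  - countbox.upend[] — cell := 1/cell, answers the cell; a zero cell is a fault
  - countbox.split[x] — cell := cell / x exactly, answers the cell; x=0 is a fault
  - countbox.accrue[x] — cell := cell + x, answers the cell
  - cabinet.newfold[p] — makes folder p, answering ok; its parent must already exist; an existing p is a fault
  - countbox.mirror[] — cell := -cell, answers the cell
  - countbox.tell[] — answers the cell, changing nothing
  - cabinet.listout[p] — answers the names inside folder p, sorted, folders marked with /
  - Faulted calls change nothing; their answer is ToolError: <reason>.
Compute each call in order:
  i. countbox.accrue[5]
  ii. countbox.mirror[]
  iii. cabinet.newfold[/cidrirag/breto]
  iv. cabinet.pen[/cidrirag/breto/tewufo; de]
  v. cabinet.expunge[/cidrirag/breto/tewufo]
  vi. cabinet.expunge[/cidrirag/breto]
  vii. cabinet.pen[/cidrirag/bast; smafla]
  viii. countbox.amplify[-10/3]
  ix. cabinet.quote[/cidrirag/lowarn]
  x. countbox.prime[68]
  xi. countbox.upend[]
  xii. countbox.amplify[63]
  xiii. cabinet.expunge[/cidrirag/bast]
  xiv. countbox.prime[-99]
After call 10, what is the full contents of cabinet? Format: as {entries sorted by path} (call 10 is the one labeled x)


I try accrue(x='5'), giving 5.
Then mirror, yielding -5.
Using newfold(p='/cidrirag/breto'), giving ok.
Then pen(p='/cidrirag/breto/tewufo', c='de'), and observe created.
Using expunge(p='/cidrirag/breto/tewufo'), → ok.
I use expunge(p='/cidrirag/breto'), → ok.
I call pen(p='/cidrirag/bast', c='smafla'), and get created.
I invoke amplify(x='-10/3'), → 50/3.
Calling quote(p='/cidrirag/lowarn'), — result: smukubi.
Now I run prime(x='68'), → 68.
I use upend(), giving 1/68.
Then amplify(x='63'), and observe 63/68.
I use expunge(p='/cidrirag/bast'), — result: ok.
Invoking prime(x='-99'), → -99.

Answer: {cidrirag/, cidrirag/bast=smafla, cidrirag/gola/, cidrirag/lowarn=smukubi, drucag_i=jufirit}


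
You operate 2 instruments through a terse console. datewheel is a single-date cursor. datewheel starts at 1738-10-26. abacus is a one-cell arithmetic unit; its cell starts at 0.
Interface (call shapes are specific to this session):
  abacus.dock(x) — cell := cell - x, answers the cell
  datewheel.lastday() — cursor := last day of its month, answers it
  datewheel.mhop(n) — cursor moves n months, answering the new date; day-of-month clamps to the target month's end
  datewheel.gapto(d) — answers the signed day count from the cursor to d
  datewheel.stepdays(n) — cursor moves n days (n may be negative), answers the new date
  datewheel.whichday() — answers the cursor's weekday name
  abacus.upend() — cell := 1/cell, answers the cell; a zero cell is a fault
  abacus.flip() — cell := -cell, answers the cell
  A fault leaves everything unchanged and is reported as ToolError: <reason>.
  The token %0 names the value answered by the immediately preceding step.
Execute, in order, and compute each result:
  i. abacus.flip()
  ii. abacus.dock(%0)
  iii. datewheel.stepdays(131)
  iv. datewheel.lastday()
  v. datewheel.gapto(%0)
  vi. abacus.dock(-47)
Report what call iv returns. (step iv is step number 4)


# flip() ~> 0
# dock(x='%0') ~> 0
# stepdays(n='131') ~> 1739-03-06
# lastday() ~> 1739-03-31
# gapto(d='%0') ~> 0
# dock(x='-47') ~> 47

Answer: 1739-03-31


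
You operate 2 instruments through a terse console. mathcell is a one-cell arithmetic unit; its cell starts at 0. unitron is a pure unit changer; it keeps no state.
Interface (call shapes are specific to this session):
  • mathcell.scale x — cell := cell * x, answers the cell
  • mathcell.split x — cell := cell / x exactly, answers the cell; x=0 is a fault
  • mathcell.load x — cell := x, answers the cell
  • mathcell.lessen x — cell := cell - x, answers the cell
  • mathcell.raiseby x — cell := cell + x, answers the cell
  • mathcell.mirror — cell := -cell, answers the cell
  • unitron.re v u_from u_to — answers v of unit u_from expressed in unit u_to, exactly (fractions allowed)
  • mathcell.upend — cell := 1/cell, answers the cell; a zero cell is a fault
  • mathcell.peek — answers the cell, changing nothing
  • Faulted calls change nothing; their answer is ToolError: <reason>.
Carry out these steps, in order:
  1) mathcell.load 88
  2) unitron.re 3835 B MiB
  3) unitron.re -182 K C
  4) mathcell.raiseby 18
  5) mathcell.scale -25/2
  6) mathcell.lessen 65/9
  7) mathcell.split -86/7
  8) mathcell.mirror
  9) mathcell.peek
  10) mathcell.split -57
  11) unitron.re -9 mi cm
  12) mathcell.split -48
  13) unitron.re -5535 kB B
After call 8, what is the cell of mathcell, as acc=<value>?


Answer: acc=-41965/387

Derivation:
// 1. load(x='88') == 88
// 2. re(v='3835', u_from='B', u_to='MiB') == 3835/1048576
// 3. re(v='-182', u_from='K', u_to='C') == -9103/20
// 4. raiseby(x='18') == 106
// 5. scale(x='-25/2') == -1325
// 6. lessen(x='65/9') == -11990/9
// 7. split(x='-86/7') == 41965/387
// 8. mirror() == -41965/387
// 9. peek() == -41965/387
// 10. split(x='-57') == 41965/22059
// 11. re(v='-9', u_from='mi', u_to='cm') == -7242048/5
// 12. split(x='-48') == -41965/1058832
// 13. re(v='-5535', u_from='kB', u_to='B') == -5535000


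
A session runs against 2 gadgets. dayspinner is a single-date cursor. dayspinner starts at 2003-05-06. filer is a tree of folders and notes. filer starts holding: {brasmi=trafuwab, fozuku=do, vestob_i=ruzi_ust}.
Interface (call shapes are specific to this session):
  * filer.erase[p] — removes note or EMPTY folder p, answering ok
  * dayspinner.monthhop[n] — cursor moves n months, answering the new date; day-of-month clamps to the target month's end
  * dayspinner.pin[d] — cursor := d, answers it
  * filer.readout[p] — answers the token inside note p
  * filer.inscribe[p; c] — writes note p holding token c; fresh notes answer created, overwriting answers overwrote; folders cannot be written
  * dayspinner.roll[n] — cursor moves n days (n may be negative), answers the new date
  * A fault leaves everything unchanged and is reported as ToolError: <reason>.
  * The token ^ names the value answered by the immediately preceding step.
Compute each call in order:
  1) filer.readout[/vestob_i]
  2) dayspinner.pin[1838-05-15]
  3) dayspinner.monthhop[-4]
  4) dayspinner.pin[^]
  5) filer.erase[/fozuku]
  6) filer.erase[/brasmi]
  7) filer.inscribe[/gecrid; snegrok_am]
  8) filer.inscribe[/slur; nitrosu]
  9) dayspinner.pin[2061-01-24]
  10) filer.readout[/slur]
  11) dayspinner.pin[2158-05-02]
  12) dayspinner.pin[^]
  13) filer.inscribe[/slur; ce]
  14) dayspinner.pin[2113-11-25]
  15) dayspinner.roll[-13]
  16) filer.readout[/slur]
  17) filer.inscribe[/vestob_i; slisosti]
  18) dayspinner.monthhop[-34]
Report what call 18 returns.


Answer: 2111-01-12

Derivation:
I invoke filer.readout using /vestob_i, and observe ruzi_ust.
I invoke dayspinner.pin using 1838-05-15, and get 1838-05-15.
Using dayspinner.monthhop using -4, which returns 1838-01-15.
I call dayspinner.pin using ^, which returns 1838-01-15.
Now I run filer.erase using /fozuku, — result: ok.
I call filer.erase using /brasmi, yielding ok.
Using filer.inscribe using /gecrid, snegrok_am, and observe created.
Next I call filer.inscribe using /slur, nitrosu, and see created.
Now I run dayspinner.pin using 2061-01-24, and observe 2061-01-24.
Invoking filer.readout using /slur, and get nitrosu.
I run dayspinner.pin using 2158-05-02, yielding 2158-05-02.
I use dayspinner.pin using ^, giving 2158-05-02.
Using filer.inscribe using /slur, ce, → overwrote.
Calling dayspinner.pin using 2113-11-25, and see 2113-11-25.
Calling dayspinner.roll using -13, which returns 2113-11-12.
Now I run filer.readout using /slur, — result: ce.
Now I run filer.inscribe using /vestob_i, slisosti, → overwrote.
Now I run dayspinner.monthhop using -34, and observe 2111-01-12.


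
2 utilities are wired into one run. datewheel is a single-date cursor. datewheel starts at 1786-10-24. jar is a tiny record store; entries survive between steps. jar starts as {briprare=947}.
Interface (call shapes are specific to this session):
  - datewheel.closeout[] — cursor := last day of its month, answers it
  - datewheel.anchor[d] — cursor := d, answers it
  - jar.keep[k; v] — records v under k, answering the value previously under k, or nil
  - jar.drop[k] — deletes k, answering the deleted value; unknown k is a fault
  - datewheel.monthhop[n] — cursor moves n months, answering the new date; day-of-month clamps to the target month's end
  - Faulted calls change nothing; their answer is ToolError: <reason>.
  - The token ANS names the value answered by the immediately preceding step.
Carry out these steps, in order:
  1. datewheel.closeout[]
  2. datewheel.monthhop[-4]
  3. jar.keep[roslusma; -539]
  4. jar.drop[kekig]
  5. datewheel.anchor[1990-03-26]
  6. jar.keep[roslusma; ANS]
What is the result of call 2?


Answer: 1786-06-30

Derivation:
~$ closeout
:: 1786-10-31
~$ monthhop n→-4
:: 1786-06-30
~$ keep k→roslusma v→-539
:: nil
~$ drop k→kekig
:: ToolError: no such key kekig
~$ anchor d→1990-03-26
:: 1990-03-26
~$ keep k→roslusma v→ANS
:: -539


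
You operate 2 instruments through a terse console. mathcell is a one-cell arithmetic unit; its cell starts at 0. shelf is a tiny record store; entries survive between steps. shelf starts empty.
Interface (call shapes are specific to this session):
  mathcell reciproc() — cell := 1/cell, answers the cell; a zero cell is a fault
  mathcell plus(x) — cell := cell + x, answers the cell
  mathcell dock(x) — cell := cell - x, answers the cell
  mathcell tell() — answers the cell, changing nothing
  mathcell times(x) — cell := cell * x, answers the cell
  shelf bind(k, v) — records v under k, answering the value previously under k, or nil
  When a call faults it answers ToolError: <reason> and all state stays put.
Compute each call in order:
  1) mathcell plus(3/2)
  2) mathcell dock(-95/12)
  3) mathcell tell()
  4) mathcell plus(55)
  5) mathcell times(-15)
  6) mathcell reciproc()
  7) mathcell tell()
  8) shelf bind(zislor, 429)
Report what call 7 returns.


==> mathcell plus(x='3/2')
<== 3/2
==> mathcell dock(x='-95/12')
<== 113/12
==> mathcell tell()
<== 113/12
==> mathcell plus(x='55')
<== 773/12
==> mathcell times(x='-15')
<== -3865/4
==> mathcell reciproc()
<== -4/3865
==> mathcell tell()
<== -4/3865
==> shelf bind(k='zislor', v='429')
<== nil

Answer: -4/3865


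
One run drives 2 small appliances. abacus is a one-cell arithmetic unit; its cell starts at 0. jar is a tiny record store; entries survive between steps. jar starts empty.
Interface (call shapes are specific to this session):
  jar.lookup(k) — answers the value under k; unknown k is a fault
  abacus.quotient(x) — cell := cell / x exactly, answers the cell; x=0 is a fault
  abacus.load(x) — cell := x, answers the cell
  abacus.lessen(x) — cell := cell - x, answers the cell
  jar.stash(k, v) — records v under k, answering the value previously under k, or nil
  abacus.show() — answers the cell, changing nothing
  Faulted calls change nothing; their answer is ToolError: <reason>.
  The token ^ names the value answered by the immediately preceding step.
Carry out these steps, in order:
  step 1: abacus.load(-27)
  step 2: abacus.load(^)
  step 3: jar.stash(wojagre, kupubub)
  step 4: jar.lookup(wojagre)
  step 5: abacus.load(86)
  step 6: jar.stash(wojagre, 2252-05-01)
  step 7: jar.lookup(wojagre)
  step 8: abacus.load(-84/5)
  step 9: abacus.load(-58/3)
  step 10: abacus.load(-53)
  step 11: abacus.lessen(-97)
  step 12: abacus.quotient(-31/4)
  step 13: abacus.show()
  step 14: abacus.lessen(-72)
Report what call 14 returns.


[in] abacus.load -27
[out] -27
[in] abacus.load ^
[out] -27
[in] jar.stash wojagre kupubub
[out] nil
[in] jar.lookup wojagre
[out] kupubub
[in] abacus.load 86
[out] 86
[in] jar.stash wojagre 2252-05-01
[out] kupubub
[in] jar.lookup wojagre
[out] 2252-05-01
[in] abacus.load -84/5
[out] -84/5
[in] abacus.load -58/3
[out] -58/3
[in] abacus.load -53
[out] -53
[in] abacus.lessen -97
[out] 44
[in] abacus.quotient -31/4
[out] -176/31
[in] abacus.show
[out] -176/31
[in] abacus.lessen -72
[out] 2056/31

Answer: 2056/31


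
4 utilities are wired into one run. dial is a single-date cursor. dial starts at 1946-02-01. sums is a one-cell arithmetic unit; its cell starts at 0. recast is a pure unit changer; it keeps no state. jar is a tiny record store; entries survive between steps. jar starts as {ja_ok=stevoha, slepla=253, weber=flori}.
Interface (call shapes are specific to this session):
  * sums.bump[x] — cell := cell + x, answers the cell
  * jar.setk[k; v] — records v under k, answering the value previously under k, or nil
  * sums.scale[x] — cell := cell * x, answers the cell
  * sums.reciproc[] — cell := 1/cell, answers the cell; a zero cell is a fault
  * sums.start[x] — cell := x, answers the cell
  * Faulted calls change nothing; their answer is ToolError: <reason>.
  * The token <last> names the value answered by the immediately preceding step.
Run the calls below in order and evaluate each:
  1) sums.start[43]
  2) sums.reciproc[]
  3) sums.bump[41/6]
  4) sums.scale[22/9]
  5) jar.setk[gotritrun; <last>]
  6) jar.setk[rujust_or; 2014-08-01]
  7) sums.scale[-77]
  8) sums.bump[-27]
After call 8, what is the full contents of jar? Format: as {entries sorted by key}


Answer: {gotritrun=19459/1161, ja_ok=stevoha, rujust_or=2014-08-01, slepla=253, weber=flori}

Derivation:
Step: sums.start[43]
Result: 43
Step: sums.reciproc[]
Result: 1/43
Step: sums.bump[41/6]
Result: 1769/258
Step: sums.scale[22/9]
Result: 19459/1161
Step: jar.setk[gotritrun; <last>]
Result: nil
Step: jar.setk[rujust_or; 2014-08-01]
Result: nil
Step: sums.scale[-77]
Result: -1498343/1161
Step: sums.bump[-27]
Result: -1529690/1161


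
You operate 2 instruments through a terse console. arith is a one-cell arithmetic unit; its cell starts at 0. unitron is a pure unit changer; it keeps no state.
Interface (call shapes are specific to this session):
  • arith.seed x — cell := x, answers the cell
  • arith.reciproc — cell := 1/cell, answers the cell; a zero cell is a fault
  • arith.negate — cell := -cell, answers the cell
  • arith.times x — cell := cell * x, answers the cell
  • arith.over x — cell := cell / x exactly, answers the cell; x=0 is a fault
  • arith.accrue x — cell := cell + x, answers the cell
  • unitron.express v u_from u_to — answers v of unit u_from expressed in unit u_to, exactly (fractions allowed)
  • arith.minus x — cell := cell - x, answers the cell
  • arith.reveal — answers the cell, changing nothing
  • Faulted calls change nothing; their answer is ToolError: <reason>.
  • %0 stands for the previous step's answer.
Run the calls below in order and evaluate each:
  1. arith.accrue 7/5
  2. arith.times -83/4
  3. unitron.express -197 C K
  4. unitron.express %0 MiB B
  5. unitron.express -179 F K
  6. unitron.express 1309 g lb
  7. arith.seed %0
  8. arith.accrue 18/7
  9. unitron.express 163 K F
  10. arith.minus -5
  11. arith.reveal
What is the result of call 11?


I run arith.accrue using x='7/5', which returns 7/5.
Invoking arith.times using x='-83/4': -581/20.
I invoke unitron.express using v='-197', u_from='C', u_to='K', yielding 1523/20.
I invoke unitron.express using v='%0', u_from='MiB', u_to='B', → 399245312/5.
Next I call unitron.express using v='-179', u_from='F', u_to='K', and get 28067/180.
I run unitron.express using v='1309', u_from='g', u_to='lb', and observe 1700000/589081.
I use arith.seed using x='%0', — result: 1700000/589081.
Now I run arith.accrue using x='18/7', → 22503458/4123567.
Invoking unitron.express using v='163', u_from='K', u_to='F', which returns -16627/100.
Calling arith.minus using x='-5': 43121293/4123567.
I invoke arith.reveal(), and see 43121293/4123567.

Answer: 43121293/4123567


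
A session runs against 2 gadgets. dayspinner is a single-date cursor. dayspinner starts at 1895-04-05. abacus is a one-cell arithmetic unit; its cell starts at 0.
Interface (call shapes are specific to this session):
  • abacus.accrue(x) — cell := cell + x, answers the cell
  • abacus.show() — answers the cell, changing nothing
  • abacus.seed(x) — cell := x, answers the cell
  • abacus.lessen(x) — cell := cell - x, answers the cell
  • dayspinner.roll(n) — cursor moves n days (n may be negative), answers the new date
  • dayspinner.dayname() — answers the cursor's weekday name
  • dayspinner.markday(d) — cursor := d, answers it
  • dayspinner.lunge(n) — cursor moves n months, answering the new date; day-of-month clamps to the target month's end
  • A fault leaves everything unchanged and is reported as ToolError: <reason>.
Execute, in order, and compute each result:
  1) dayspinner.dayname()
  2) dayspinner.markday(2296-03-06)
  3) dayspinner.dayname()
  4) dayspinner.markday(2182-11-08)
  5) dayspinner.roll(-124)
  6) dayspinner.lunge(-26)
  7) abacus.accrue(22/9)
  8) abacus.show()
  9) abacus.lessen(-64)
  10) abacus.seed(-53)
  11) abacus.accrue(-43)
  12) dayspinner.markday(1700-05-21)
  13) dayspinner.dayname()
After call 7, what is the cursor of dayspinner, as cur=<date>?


% dayspinner.dayname
= Friday
% dayspinner.markday d→2296-03-06
= 2296-03-06
% dayspinner.dayname
= Friday
% dayspinner.markday d→2182-11-08
= 2182-11-08
% dayspinner.roll n→-124
= 2182-07-07
% dayspinner.lunge n→-26
= 2180-05-07
% abacus.accrue x→22/9
= 22/9
% abacus.show
= 22/9
% abacus.lessen x→-64
= 598/9
% abacus.seed x→-53
= -53
% abacus.accrue x→-43
= -96
% dayspinner.markday d→1700-05-21
= 1700-05-21
% dayspinner.dayname
= Friday

Answer: cur=2180-05-07


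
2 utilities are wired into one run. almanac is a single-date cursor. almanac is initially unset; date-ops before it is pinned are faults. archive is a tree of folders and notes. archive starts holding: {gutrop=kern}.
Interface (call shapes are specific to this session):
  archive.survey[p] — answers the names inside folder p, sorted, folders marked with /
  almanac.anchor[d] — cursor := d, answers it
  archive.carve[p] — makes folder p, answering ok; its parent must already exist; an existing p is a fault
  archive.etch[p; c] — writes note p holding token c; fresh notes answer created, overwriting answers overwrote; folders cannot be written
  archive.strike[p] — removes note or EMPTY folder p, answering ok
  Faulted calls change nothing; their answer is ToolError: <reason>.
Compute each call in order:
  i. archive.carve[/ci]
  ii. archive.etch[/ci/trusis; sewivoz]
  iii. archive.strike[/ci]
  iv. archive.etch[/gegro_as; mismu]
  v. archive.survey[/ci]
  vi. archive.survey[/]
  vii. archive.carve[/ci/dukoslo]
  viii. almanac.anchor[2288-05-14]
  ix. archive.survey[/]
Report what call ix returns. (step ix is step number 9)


Answer: [ci/, gegro_as, gutrop]

Derivation:
·→ archive.carve(p→/ci)
·← ok
·→ archive.etch(p→/ci/trusis, c→sewivoz)
·← created
·→ archive.strike(p→/ci)
·← ToolError: not empty
·→ archive.etch(p→/gegro_as, c→mismu)
·← created
·→ archive.survey(p→/ci)
·← [trusis]
·→ archive.survey(p→/)
·← [ci/, gegro_as, gutrop]
·→ archive.carve(p→/ci/dukoslo)
·← ok
·→ almanac.anchor(d→2288-05-14)
·← 2288-05-14
·→ archive.survey(p→/)
·← [ci/, gegro_as, gutrop]


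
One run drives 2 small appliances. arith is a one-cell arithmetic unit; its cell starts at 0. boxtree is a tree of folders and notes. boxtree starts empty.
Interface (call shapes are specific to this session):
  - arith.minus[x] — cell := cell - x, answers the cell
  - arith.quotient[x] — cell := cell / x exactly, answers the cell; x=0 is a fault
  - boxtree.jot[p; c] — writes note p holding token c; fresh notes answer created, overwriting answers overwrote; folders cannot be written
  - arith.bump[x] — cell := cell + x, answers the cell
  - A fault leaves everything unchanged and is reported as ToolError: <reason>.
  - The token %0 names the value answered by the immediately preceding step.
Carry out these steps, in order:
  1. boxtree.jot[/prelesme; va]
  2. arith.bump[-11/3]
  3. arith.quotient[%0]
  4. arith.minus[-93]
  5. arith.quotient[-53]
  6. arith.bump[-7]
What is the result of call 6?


$ boxtree.jot p='/prelesme' c='va'
= created
$ arith.bump x='-11/3'
= -11/3
$ arith.quotient x='%0'
= 1
$ arith.minus x='-93'
= 94
$ arith.quotient x='-53'
= -94/53
$ arith.bump x='-7'
= -465/53

Answer: -465/53


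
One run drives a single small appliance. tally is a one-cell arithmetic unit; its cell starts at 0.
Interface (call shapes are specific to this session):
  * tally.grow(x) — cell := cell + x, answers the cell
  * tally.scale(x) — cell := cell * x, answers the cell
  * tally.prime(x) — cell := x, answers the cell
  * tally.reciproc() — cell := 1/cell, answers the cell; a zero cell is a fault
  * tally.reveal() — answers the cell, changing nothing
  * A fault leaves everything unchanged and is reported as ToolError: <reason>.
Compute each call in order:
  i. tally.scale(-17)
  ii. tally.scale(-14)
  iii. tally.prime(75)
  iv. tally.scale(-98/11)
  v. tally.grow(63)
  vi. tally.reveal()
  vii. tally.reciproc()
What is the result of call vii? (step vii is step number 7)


Act: tally.scale[x: -17]
Obs: 0
Act: tally.scale[x: -14]
Obs: 0
Act: tally.prime[x: 75]
Obs: 75
Act: tally.scale[x: -98/11]
Obs: -7350/11
Act: tally.grow[x: 63]
Obs: -6657/11
Act: tally.reveal[]
Obs: -6657/11
Act: tally.reciproc[]
Obs: -11/6657

Answer: -11/6657


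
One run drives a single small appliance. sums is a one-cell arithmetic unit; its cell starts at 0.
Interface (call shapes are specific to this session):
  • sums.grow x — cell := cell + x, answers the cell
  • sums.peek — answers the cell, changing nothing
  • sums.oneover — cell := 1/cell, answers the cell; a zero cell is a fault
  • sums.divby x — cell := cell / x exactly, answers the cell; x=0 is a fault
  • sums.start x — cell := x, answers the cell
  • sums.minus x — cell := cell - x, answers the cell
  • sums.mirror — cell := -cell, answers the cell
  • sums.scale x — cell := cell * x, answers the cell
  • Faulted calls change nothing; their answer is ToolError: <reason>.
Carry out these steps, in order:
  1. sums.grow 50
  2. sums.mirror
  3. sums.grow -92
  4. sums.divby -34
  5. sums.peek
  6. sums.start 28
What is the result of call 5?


Answer: 71/17

Derivation:
Using sums.grow(x='50'), and get 50.
Invoking sums.mirror(), giving -50.
I run sums.grow(x='-92'), which returns -142.
I use sums.divby(x='-34'), giving 71/17.
Next I call sums.peek(), → 71/17.
I call sums.start(x='28'): 28.


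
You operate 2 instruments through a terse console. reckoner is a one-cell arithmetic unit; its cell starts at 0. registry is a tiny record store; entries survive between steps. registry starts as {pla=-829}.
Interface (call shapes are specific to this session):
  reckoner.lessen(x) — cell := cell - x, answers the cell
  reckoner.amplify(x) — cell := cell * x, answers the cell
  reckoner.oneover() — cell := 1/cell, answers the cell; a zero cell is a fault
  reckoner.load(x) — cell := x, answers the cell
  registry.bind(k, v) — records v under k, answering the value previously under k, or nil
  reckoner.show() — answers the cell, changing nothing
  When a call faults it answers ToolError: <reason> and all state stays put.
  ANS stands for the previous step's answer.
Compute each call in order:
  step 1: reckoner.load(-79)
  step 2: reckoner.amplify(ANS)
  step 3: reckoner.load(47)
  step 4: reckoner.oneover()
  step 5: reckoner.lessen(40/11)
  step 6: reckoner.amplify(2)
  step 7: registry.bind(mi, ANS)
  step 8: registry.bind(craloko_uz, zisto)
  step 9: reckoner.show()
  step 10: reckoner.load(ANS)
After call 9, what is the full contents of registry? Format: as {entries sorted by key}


Answer: {craloko_uz=zisto, mi=-3738/517, pla=-829}

Derivation:
I try reckoner.load using x→-79, and see -79.
I use reckoner.amplify using x→ANS, which returns 6241.
Then reckoner.load using x→47, which returns 47.
I call reckoner.oneover(): 1/47.
I invoke reckoner.lessen using x→40/11, yielding -1869/517.
I try reckoner.amplify using x→2, and observe -3738/517.
I invoke registry.bind using k→mi, v→ANS, — result: nil.
Using registry.bind using k→craloko_uz, v→zisto, and get nil.
I use reckoner.show(), giving -3738/517.
I invoke reckoner.load using x→ANS, yielding -3738/517.


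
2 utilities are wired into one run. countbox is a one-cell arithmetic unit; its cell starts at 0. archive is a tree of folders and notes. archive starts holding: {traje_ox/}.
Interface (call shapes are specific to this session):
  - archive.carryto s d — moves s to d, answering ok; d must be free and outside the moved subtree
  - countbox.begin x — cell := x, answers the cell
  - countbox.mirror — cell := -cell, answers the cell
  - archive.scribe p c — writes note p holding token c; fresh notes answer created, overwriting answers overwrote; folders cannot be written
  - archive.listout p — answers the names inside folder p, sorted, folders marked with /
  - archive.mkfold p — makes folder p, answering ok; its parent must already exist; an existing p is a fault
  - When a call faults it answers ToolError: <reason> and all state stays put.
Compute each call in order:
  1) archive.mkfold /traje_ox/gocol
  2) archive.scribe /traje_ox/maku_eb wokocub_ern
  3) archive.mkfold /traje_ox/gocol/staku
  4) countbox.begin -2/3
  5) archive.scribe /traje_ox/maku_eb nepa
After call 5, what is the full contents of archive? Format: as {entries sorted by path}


Do: mkfold[p=/traje_ox/gocol]
See: ok
Do: scribe[p=/traje_ox/maku_eb; c=wokocub_ern]
See: created
Do: mkfold[p=/traje_ox/gocol/staku]
See: ok
Do: begin[x=-2/3]
See: -2/3
Do: scribe[p=/traje_ox/maku_eb; c=nepa]
See: overwrote

Answer: {traje_ox/, traje_ox/gocol/, traje_ox/gocol/staku/, traje_ox/maku_eb=nepa}


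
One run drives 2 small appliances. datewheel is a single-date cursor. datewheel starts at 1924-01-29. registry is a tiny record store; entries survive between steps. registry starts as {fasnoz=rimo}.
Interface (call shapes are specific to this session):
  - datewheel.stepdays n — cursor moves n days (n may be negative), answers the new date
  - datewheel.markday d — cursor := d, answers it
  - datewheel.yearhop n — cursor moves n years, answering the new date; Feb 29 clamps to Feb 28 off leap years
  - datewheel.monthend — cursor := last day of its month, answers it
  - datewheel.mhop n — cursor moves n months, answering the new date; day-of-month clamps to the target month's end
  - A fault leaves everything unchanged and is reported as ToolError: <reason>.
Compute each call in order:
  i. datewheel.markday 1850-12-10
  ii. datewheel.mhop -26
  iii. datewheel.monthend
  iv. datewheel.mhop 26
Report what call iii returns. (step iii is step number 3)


Answer: 1848-10-31

Derivation:
[in] datewheel.markday d='1850-12-10'
  1850-12-10
[in] datewheel.mhop n='-26'
  1848-10-10
[in] datewheel.monthend
  1848-10-31
[in] datewheel.mhop n='26'
  1850-12-31


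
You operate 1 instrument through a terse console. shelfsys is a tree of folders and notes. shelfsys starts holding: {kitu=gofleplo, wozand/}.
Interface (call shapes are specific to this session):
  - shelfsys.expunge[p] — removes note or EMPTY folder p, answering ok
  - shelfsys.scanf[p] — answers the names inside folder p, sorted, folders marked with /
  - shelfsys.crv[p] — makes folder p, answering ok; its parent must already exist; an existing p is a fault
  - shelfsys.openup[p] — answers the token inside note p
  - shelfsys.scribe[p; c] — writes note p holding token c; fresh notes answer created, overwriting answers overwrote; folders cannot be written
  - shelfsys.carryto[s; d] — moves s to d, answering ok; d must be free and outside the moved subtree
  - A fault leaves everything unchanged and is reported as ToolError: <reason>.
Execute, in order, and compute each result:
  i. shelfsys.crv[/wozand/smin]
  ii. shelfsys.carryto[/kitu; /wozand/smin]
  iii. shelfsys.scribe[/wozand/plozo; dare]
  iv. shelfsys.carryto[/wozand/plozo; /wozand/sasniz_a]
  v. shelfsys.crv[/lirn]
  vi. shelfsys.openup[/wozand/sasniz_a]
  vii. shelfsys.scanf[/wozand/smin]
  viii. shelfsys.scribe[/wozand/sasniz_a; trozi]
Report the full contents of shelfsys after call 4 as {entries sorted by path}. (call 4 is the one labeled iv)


Step: shelfsys.crv[/wozand/smin]
Result: ok
Step: shelfsys.carryto[/kitu; /wozand/smin]
Result: ToolError: exists
Step: shelfsys.scribe[/wozand/plozo; dare]
Result: created
Step: shelfsys.carryto[/wozand/plozo; /wozand/sasniz_a]
Result: ok
Step: shelfsys.crv[/lirn]
Result: ok
Step: shelfsys.openup[/wozand/sasniz_a]
Result: dare
Step: shelfsys.scanf[/wozand/smin]
Result: []
Step: shelfsys.scribe[/wozand/sasniz_a; trozi]
Result: overwrote

Answer: {kitu=gofleplo, wozand/, wozand/sasniz_a=dare, wozand/smin/}
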